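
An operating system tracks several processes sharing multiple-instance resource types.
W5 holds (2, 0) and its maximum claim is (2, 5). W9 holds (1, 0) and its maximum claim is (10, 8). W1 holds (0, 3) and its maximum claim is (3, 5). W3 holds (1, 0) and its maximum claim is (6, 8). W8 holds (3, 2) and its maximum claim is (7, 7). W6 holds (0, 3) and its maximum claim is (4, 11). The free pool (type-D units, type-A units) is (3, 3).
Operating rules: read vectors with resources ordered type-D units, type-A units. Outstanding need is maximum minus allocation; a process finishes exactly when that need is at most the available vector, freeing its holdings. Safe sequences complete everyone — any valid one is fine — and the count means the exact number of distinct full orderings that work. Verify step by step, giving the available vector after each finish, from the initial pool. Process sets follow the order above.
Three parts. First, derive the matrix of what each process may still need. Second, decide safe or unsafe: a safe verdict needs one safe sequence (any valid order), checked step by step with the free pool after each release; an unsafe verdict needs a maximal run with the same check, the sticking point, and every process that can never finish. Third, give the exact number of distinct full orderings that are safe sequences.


(1) Need matrix, components ordered type-D units, type-A units:
  W5: (0, 5)
  W9: (9, 8)
  W1: (3, 2)
  W3: (5, 8)
  W8: (4, 5)
  W6: (4, 8)
(2) SAFE, for example via the order W1, W5, W8, W6, W3, W9.
Key observation: the order's first zero-slack moment is W1 ((3, 2) needed, (3, 3) free — a requested resource with nothing to spare).
Verifying each step:
  pool = (3, 3)
  W1: need (3, 2) fits (3, 3); releases (0, 3), pool now (3, 6)
  W5: need (0, 5) fits (3, 6); releases (2, 0), pool now (5, 6)
  W8: need (4, 5) fits (5, 6); releases (3, 2), pool now (8, 8)
  W6: need (4, 8) fits (8, 8); releases (0, 3), pool now (8, 11)
  W3: need (5, 8) fits (8, 11); releases (1, 0), pool now (9, 11)
  W9: need (9, 8) fits (9, 11); releases (1, 0), pool now (10, 11)
(3) The exact count: 3 of the possible complete orderings are safe sequences.


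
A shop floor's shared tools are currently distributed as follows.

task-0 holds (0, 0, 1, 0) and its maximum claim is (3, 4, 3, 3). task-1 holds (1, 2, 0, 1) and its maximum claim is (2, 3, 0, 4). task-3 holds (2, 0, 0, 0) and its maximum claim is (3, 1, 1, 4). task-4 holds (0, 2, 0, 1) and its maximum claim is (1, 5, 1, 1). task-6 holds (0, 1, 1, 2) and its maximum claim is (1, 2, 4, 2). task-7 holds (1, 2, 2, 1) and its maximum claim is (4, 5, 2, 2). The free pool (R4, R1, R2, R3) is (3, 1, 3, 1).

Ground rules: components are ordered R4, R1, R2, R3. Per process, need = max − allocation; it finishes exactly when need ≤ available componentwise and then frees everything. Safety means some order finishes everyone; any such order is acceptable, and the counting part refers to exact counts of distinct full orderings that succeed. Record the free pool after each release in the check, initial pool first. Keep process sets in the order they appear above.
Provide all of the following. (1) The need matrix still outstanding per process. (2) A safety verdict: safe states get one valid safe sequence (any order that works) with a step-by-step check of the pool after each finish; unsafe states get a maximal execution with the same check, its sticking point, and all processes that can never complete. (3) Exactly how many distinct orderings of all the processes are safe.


(1) Remaining need (order R4, R1, R2, R3):
  task-0: (3, 4, 2, 3)
  task-1: (1, 1, 0, 3)
  task-3: (1, 1, 1, 4)
  task-4: (1, 3, 1, 0)
  task-6: (1, 1, 3, 0)
  task-7: (3, 3, 0, 1)
(2) SAFE, for example via the order task-6, task-1, task-4, task-7, task-0, task-3.
Key observation: task-6 is the earliest step where a requested resource binds exactly: need (1, 1, 3, 0), pool (3, 1, 3, 1) at its turn.
Verifying each step:
  pool = (3, 1, 3, 1)
  task-6: need (1, 1, 3, 0) fits (3, 1, 3, 1); releases (0, 1, 1, 2), pool now (3, 2, 4, 3)
  task-1: need (1, 1, 0, 3) fits (3, 2, 4, 3); releases (1, 2, 0, 1), pool now (4, 4, 4, 4)
  task-4: need (1, 3, 1, 0) fits (4, 4, 4, 4); releases (0, 2, 0, 1), pool now (4, 6, 4, 5)
  task-7: need (3, 3, 0, 1) fits (4, 6, 4, 5); releases (1, 2, 2, 1), pool now (5, 8, 6, 6)
  task-0: need (3, 4, 2, 3) fits (5, 8, 6, 6); releases (0, 0, 1, 0), pool now (5, 8, 7, 6)
  task-3: need (1, 1, 1, 4) fits (5, 8, 7, 6); releases (2, 0, 0, 0), pool now (7, 8, 7, 6)
(3) The exact count: 24 of the possible complete orderings are safe sequences.


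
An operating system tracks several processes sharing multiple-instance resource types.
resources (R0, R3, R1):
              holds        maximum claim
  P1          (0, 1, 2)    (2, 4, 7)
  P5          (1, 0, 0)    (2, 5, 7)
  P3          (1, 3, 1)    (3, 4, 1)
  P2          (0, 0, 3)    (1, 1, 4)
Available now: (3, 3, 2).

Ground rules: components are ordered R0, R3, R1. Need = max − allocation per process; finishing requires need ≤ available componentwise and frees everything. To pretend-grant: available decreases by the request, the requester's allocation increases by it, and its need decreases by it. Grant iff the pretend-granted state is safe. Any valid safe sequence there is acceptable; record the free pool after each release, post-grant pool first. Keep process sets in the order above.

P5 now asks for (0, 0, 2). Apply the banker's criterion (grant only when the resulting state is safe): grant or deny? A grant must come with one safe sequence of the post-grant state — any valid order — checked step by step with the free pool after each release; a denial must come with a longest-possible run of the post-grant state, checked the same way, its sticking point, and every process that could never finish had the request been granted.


DENY — the pretend-granted state is unsafe.
Key observation: even finishing P3, P2 leaves just (4, 6, 4) free — too little R1 for any of the remaining processes.
Pretend the grant happened; the run P3, P2 goes as far as possible. Step-by-step check:
  pool = (3, 3, 0)
  P3: need (2, 1, 0) fits (3, 3, 0); releases (1, 3, 1), pool now (4, 6, 1)
  P2: need (1, 1, 1) fits (4, 6, 1); releases (0, 0, 3), pool now (4, 6, 4)
  P1 still needs (2, 3, 5) but only (4, 6, 4) is free — short on R1
  P5 still needs (1, 5, 5) but only (4, 6, 4) is free — short on R1
Had the request been granted, P1 and P5 could never finish.


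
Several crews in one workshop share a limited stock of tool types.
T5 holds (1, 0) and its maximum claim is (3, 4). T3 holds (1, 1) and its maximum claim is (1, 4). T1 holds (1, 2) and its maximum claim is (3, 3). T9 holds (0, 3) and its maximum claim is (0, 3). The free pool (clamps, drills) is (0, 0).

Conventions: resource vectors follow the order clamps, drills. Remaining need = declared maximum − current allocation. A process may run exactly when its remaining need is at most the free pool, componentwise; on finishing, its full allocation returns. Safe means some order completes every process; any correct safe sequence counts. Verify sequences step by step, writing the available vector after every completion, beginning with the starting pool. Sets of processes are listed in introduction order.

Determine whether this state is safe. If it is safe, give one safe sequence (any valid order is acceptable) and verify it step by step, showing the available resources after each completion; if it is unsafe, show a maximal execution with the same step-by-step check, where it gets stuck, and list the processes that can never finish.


The state is UNSAFE.
Key observation: T9, T3 can finish, but then (1, 4) is all there is, and the blocked group's clamps demands exceed it.
The run T9, T3 cannot be extended any further. Step-by-step check:
  pool = (0, 0)
  T9 needs (0, 0) <= (0, 0) -> finishes; pool += (0, 3) = (0, 3)
  T3 needs (0, 3) <= (0, 3) -> finishes; pool += (1, 1) = (1, 4)
  T5 still needs (2, 4) but only (1, 4) is free — short on clamps
  T1 still needs (2, 1) but only (1, 4) is free — short on clamps
Never able to finish: T5 and T1.


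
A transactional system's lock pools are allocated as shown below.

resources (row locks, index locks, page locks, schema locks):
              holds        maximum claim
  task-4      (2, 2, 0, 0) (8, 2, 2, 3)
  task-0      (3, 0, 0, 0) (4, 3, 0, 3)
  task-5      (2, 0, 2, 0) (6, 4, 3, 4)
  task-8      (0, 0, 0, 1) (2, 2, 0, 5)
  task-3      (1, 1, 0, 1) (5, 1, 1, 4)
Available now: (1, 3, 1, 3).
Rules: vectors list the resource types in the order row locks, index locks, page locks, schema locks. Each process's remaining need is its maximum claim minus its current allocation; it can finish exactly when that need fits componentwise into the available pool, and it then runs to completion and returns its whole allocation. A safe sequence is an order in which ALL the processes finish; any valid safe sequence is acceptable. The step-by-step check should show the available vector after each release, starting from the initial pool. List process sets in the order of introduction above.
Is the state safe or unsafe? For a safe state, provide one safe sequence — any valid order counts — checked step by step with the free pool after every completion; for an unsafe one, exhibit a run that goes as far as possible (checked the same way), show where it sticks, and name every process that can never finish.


SAFE, for example via the order task-0, task-3, task-8, task-5, task-4.
Key observation: the first exact fit in this order is task-0 — it needs (1, 3, 0, 3) with (1, 3, 1, 3) free, meeting a requested resource to the last unit.
Step-by-step check:
  pool = (1, 3, 1, 3)
  run task-0 (needs (1, 3, 0, 3), free (1, 3, 1, 3)); after release of (3, 0, 0, 0) the pool is (4, 3, 1, 3)
  run task-3 (needs (4, 0, 1, 3), free (4, 3, 1, 3)); after release of (1, 1, 0, 1) the pool is (5, 4, 1, 4)
  run task-8 (needs (2, 2, 0, 4), free (5, 4, 1, 4)); after release of (0, 0, 0, 1) the pool is (5, 4, 1, 5)
  run task-5 (needs (4, 4, 1, 4), free (5, 4, 1, 5)); after release of (2, 0, 2, 0) the pool is (7, 4, 3, 5)
  run task-4 (needs (6, 0, 2, 3), free (7, 4, 3, 5)); after release of (2, 2, 0, 0) the pool is (9, 6, 3, 5)


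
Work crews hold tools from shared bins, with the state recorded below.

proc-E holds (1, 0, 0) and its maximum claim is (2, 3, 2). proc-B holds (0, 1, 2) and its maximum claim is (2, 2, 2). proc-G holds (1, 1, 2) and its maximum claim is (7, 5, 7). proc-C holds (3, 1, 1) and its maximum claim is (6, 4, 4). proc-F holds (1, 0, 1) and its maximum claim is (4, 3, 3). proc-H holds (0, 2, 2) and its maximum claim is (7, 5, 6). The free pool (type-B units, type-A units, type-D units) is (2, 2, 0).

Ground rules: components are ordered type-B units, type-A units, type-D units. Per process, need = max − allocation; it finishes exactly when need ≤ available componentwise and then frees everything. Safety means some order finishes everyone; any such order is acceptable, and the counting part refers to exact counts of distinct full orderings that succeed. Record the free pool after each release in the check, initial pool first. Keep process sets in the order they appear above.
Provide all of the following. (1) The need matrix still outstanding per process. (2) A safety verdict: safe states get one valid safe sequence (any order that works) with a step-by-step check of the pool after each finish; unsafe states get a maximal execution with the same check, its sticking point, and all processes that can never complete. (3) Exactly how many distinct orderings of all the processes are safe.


(1) Remaining need (order type-B units, type-A units, type-D units):
  proc-E: (1, 3, 2)
  proc-B: (2, 1, 0)
  proc-G: (6, 4, 5)
  proc-C: (3, 3, 3)
  proc-F: (3, 3, 2)
  proc-H: (7, 3, 4)
(2) SAFE — a valid safe sequence is proc-B, proc-E, proc-F, proc-C, proc-H, proc-G.
Key observation: proc-B is the earliest step where a requested resource binds exactly: need (2, 1, 0), pool (2, 2, 0) at its turn.
Verifying each step:
  pool = (2, 2, 0)
  proc-B: need (2, 1, 0) fits (2, 2, 0); releases (0, 1, 2), pool now (2, 3, 2)
  proc-E: need (1, 3, 2) fits (2, 3, 2); releases (1, 0, 0), pool now (3, 3, 2)
  proc-F: need (3, 3, 2) fits (3, 3, 2); releases (1, 0, 1), pool now (4, 3, 3)
  proc-C: need (3, 3, 3) fits (4, 3, 3); releases (3, 1, 1), pool now (7, 4, 4)
  proc-H: need (7, 3, 4) fits (7, 4, 4); releases (0, 2, 2), pool now (7, 6, 6)
  proc-G: need (6, 4, 5) fits (7, 6, 6); releases (1, 1, 2), pool now (8, 7, 8)
(3) Exactly 1 of the possible complete orderings is a safe sequence.


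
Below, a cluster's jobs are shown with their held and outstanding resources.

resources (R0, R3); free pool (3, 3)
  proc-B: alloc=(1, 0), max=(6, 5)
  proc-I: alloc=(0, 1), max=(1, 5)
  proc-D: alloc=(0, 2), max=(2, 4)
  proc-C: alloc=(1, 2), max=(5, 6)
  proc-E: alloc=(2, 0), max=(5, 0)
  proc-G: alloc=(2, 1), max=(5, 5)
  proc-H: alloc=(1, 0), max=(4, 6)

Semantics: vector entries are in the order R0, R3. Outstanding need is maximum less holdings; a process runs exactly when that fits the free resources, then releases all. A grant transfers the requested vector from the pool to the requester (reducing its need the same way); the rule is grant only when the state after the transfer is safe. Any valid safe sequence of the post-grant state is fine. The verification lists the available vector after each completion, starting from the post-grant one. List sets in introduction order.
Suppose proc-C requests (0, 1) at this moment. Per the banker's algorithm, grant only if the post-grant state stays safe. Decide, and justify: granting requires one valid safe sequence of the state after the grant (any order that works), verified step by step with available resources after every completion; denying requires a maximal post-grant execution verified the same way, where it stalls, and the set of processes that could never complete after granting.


GRANT: granting preserves safety; a valid post-grant sequence is proc-D, proc-E, proc-G, proc-I, proc-B, proc-C, proc-H.
Key observation: even at the reduced pool (3, 2), proc-D fits immediately, so safety survives the grant.
Check on the post-grant state, step by step:
  pool = (3, 2)
  run proc-D (needs (2, 2), free (3, 2)); after release of (0, 2) the pool is (3, 4)
  run proc-E (needs (3, 0), free (3, 4)); after release of (2, 0) the pool is (5, 4)
  run proc-G (needs (3, 4), free (5, 4)); after release of (2, 1) the pool is (7, 5)
  run proc-I (needs (1, 4), free (7, 5)); after release of (0, 1) the pool is (7, 6)
  run proc-B (needs (5, 5), free (7, 6)); after release of (1, 0) the pool is (8, 6)
  run proc-C (needs (4, 3), free (8, 6)); after release of (1, 3) the pool is (9, 9)
  run proc-H (needs (3, 6), free (9, 9)); after release of (1, 0) the pool is (10, 9)


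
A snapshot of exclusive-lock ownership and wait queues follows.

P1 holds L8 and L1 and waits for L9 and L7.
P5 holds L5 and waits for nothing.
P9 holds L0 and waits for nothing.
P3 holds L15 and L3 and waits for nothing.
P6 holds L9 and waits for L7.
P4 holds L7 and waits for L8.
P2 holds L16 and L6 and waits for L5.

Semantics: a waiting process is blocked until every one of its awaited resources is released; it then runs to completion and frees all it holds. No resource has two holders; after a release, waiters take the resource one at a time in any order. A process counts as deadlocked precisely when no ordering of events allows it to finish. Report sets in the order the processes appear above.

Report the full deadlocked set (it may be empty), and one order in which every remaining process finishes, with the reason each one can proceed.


Deadlocked set: P1, P6 and P4.
Key observation: the waits loop around P1 -> P6 -> P4 -> P1 with no way out; no other process is dragged down with it.
The rest can finish in the order P5, P2, P9, P3.
Step-by-step check:
  run P5 (it waits on nothing); releases L5
  run P2 (all its waits — L5 — are resolved); releases L16 and L6
  run P9 (it waits on nothing); releases L0
  run P3 (it waits on nothing); releases L15 and L3


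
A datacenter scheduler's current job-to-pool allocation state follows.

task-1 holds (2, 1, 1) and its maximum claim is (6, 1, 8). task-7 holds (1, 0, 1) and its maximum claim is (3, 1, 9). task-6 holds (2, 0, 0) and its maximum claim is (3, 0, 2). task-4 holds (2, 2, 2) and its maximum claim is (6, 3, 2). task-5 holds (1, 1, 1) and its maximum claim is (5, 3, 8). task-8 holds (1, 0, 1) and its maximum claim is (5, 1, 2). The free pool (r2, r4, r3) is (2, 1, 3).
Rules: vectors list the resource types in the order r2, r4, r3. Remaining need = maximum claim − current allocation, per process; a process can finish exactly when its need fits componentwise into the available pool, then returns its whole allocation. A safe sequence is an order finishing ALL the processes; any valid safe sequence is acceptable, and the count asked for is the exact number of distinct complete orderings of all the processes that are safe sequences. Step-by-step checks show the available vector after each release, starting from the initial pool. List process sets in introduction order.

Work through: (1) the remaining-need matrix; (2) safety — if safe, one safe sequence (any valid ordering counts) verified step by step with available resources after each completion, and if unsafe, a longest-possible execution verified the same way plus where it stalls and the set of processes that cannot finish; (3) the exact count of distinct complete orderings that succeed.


(1) Outstanding need per process (order r2, r4, r3):
  task-1: (4, 0, 7)
  task-7: (2, 1, 8)
  task-6: (1, 0, 2)
  task-4: (4, 1, 0)
  task-5: (4, 2, 7)
  task-8: (4, 1, 1)
(2) UNSAFE.
Key observation: even finishing task-6, task-8, task-4 leaves just (7, 3, 6) free — too little r3 for any of the remaining processes.
A maximal execution: task-6, task-8, task-4 — then nothing else fits. Verifying each step:
  pool = (2, 1, 3)
  task-6: need (1, 0, 2) fits (2, 1, 3); releases (2, 0, 0), pool now (4, 1, 3)
  task-8: need (4, 1, 1) fits (4, 1, 3); releases (1, 0, 1), pool now (5, 1, 4)
  task-4: need (4, 1, 0) fits (5, 1, 4); releases (2, 2, 2), pool now (7, 3, 6)
  task-1 cannot run: need (4, 0, 7) vs free (7, 3, 6) (insufficient r3)
  task-7 cannot run: need (2, 1, 8) vs free (7, 3, 6) (insufficient r3)
  task-5 cannot run: need (4, 2, 7) vs free (7, 3, 6) (insufficient r3)
Never able to finish: task-1, task-7 and task-5.
(3) The exact count: 0 of the possible complete orderings are safe sequences.


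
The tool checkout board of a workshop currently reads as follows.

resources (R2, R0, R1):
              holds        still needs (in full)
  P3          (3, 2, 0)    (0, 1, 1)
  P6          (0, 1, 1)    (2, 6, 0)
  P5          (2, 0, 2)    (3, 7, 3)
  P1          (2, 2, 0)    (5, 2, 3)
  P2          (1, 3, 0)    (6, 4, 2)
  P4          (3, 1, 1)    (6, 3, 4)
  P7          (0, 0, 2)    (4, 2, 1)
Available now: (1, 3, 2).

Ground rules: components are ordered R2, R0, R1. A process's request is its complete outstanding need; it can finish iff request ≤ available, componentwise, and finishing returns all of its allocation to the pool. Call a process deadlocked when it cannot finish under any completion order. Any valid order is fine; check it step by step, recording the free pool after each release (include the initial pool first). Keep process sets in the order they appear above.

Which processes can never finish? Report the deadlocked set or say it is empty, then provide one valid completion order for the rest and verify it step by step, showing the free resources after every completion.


Deadlocked: P6, P5, P1, P2 and P4.
Key observation: after P3, P7 the pool peaks at (4, 5, 4), and each blocked process is short somewhere: P6 on R0; P5 on R0; P1 on R2; P2 on R2; P4 on R2.
A valid finishing order for the others: P3, P7. Step-by-step check:
  pool = (1, 3, 2)
  run P3 (needs (0, 1, 1), free (1, 3, 2)); after release of (3, 2, 0) the pool is (4, 5, 2)
  run P7 (needs (4, 2, 1), free (4, 5, 2)); after release of (0, 0, 2) the pool is (4, 5, 4)
The stuck group stays short no matter what:
  P6 cannot run: need (2, 6, 0) vs free (4, 5, 4) (insufficient R0)
  P5 cannot run: need (3, 7, 3) vs free (4, 5, 4) (insufficient R0)
  P1 cannot run: need (5, 2, 3) vs free (4, 5, 4) (insufficient R2)
  P2 cannot run: need (6, 4, 2) vs free (4, 5, 4) (insufficient R2)
  P4 cannot run: need (6, 3, 4) vs free (4, 5, 4) (insufficient R2)


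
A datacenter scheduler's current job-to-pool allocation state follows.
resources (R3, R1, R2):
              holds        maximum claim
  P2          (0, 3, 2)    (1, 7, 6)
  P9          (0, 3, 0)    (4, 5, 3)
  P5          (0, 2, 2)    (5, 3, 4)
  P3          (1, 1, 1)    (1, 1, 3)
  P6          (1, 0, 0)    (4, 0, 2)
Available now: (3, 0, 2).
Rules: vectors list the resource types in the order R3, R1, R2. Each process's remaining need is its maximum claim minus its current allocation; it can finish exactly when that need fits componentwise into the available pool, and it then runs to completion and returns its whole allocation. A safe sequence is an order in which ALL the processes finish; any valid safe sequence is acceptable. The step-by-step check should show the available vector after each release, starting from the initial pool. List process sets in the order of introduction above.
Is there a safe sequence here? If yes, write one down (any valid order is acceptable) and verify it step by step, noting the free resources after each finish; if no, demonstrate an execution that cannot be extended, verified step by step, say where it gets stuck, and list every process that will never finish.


SAFE — a valid safe sequence is P6, P3, P5, P9, P2.
Key observation: reading the order forward, P6 is the first process whose need (3, 0, 2) meets the free pool (3, 0, 2) exactly on a resource it requests.
Step-by-step check:
  pool = (3, 0, 2)
  P6 needs (3, 0, 2) <= (3, 0, 2) -> finishes; pool += (1, 0, 0) = (4, 0, 2)
  P3 needs (0, 0, 2) <= (4, 0, 2) -> finishes; pool += (1, 1, 1) = (5, 1, 3)
  P5 needs (5, 1, 2) <= (5, 1, 3) -> finishes; pool += (0, 2, 2) = (5, 3, 5)
  P9 needs (4, 2, 3) <= (5, 3, 5) -> finishes; pool += (0, 3, 0) = (5, 6, 5)
  P2 needs (1, 4, 4) <= (5, 6, 5) -> finishes; pool += (0, 3, 2) = (5, 9, 7)


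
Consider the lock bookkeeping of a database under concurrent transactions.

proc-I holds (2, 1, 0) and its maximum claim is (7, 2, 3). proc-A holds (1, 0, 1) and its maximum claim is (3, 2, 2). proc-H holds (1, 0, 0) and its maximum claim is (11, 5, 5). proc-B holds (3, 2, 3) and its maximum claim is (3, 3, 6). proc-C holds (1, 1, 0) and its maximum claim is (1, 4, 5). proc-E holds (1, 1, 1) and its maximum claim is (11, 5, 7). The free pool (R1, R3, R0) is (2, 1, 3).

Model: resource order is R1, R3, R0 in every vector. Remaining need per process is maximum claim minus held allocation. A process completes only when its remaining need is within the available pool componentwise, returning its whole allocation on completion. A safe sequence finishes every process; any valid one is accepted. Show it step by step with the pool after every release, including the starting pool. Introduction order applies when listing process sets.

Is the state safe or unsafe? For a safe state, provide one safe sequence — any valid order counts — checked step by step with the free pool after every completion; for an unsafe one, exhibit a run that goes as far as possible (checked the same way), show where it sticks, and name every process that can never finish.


UNSAFE — no complete ordering exists.
Key observation: the pool after proc-B, proc-C, proc-A, proc-I is (9, 5, 7); every surviving request exceeds it in R1, so progress ends there.
Going as far as possible: proc-B, proc-C, proc-A, proc-I; after that, nothing fits. Verifying each step:
  pool = (2, 1, 3)
  proc-B: need (0, 1, 3) fits (2, 1, 3); releases (3, 2, 3), pool now (5, 3, 6)
  proc-C: need (0, 3, 5) fits (5, 3, 6); releases (1, 1, 0), pool now (6, 4, 6)
  proc-A: need (2, 2, 1) fits (6, 4, 6); releases (1, 0, 1), pool now (7, 4, 7)
  proc-I: need (5, 1, 3) fits (7, 4, 7); releases (2, 1, 0), pool now (9, 5, 7)
  blocked: proc-H wants (10, 5, 5), pool (9, 5, 7) — not enough R1
  blocked: proc-E wants (10, 4, 6), pool (9, 5, 7) — not enough R1
Processes that can never finish: proc-H and proc-E.


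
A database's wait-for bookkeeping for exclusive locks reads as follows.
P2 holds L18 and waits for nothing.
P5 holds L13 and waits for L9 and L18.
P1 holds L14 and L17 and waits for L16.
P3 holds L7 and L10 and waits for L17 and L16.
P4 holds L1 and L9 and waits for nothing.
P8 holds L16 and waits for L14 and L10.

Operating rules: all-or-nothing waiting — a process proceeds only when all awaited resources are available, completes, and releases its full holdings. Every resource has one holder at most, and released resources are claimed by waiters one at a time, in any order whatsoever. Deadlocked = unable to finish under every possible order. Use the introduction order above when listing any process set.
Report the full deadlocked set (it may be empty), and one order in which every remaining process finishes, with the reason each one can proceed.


The deadlocked set is P1, P3 and P8.
Key observation: the cycle P1 -> P8 -> P1 can never break — each member waits on the next; P3 is caught in further circular waits.
A valid finishing order for the others: P2, P4, P5.
Check, step by step:
  P2 waits on nothing -> runs at once and releases L18
  P4 waits on nothing -> runs at once and releases L1 and L9
  P5: everything it awaited (L9 and L18) is free; runs, freeing L13


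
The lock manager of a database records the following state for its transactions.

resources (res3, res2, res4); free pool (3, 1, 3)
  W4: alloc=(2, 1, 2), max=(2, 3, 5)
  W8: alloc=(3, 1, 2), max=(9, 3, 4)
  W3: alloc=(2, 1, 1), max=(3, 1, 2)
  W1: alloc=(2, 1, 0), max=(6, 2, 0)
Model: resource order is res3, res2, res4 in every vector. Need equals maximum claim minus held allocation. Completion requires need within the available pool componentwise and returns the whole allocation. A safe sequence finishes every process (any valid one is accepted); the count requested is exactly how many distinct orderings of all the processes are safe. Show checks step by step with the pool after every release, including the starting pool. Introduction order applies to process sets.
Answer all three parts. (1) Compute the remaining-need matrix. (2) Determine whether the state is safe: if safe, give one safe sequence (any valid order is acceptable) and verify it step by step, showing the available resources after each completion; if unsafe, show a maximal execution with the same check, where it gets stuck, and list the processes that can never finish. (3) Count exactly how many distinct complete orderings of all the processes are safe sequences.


(1) Remaining need (order res3, res2, res4):
  W4: (0, 2, 3)
  W8: (6, 2, 2)
  W3: (1, 0, 1)
  W1: (4, 1, 0)
(2) SAFE, for example via the order W3, W1, W8, W4.
Key observation: every step clears its requested resources with room to spare; the minimum clearance is 1, first at W1 — (4, 1, 0) vs (5, 2, 4) free.
Step-by-step check:
  pool = (3, 1, 3)
  W3: need (1, 0, 1) fits (3, 1, 3); releases (2, 1, 1), pool now (5, 2, 4)
  W1: need (4, 1, 0) fits (5, 2, 4); releases (2, 1, 0), pool now (7, 3, 4)
  W8: need (6, 2, 2) fits (7, 3, 4); releases (3, 1, 2), pool now (10, 4, 6)
  W4: need (0, 2, 3) fits (10, 4, 6); releases (2, 1, 2), pool now (12, 5, 8)
(3) The exact count: 4 of the possible complete orderings are safe sequences.


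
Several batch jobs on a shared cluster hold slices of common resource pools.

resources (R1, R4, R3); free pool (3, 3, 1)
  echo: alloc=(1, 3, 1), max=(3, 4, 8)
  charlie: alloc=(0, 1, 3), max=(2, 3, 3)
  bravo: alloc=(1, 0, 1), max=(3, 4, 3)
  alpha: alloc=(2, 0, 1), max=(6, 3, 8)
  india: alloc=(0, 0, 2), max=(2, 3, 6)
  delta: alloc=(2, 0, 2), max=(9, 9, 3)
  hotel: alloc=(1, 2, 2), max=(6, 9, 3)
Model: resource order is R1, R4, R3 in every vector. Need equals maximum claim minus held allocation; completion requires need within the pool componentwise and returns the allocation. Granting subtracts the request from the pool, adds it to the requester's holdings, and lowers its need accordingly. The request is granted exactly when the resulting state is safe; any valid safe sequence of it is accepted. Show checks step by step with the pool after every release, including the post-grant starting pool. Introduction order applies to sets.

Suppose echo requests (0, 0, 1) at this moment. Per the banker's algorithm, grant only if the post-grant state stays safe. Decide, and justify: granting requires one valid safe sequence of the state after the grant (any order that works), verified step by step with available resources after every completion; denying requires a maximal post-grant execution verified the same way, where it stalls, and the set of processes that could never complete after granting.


GRANT — the state after the grant stays safe, e.g. via charlie, bravo, india, echo, alpha, hotel, delta.
Key observation: post-grant, (3, 3, 0) remains, and an order beginning with charlie completes everyone.
Check on the post-grant state, step by step:
  pool = (3, 3, 0)
  charlie needs (2, 2, 0) <= (3, 3, 0) -> finishes; pool += (0, 1, 3) = (3, 4, 3)
  bravo needs (2, 4, 2) <= (3, 4, 3) -> finishes; pool += (1, 0, 1) = (4, 4, 4)
  india needs (2, 3, 4) <= (4, 4, 4) -> finishes; pool += (0, 0, 2) = (4, 4, 6)
  echo needs (2, 1, 6) <= (4, 4, 6) -> finishes; pool += (1, 3, 2) = (5, 7, 8)
  alpha needs (4, 3, 7) <= (5, 7, 8) -> finishes; pool += (2, 0, 1) = (7, 7, 9)
  hotel needs (5, 7, 1) <= (7, 7, 9) -> finishes; pool += (1, 2, 2) = (8, 9, 11)
  delta needs (7, 9, 1) <= (8, 9, 11) -> finishes; pool += (2, 0, 2) = (10, 9, 13)


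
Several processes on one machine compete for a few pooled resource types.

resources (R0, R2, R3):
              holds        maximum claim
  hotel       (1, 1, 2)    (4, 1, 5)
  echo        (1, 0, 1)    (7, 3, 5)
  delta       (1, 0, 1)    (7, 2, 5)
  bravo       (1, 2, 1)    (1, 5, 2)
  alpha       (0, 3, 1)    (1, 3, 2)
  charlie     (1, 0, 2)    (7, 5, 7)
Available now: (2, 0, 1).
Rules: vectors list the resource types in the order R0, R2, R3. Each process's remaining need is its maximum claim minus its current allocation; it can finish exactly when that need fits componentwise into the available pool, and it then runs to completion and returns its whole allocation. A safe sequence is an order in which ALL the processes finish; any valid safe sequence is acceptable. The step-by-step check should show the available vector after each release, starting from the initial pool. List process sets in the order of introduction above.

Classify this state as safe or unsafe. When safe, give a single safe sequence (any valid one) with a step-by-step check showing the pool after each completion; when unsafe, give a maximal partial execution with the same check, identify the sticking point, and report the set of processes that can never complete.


UNSAFE — no complete ordering exists.
Key observation: no order helps: past alpha, bravo, hotel, the free pool tops out at (4, 6, 5), below what each blocked process needs in R0.
The run alpha, bravo, hotel cannot be extended any further. Walking it through:
  pool = (2, 0, 1)
  alpha needs (1, 0, 1) <= (2, 0, 1) -> finishes; pool += (0, 3, 1) = (2, 3, 2)
  bravo needs (0, 3, 1) <= (2, 3, 2) -> finishes; pool += (1, 2, 1) = (3, 5, 3)
  hotel needs (3, 0, 3) <= (3, 5, 3) -> finishes; pool += (1, 1, 2) = (4, 6, 5)
  echo cannot run: need (6, 3, 4) vs free (4, 6, 5) (insufficient R0)
  delta cannot run: need (6, 2, 4) vs free (4, 6, 5) (insufficient R0)
  charlie cannot run: need (6, 5, 5) vs free (4, 6, 5) (insufficient R0)
Processes that can never finish: echo, delta and charlie.


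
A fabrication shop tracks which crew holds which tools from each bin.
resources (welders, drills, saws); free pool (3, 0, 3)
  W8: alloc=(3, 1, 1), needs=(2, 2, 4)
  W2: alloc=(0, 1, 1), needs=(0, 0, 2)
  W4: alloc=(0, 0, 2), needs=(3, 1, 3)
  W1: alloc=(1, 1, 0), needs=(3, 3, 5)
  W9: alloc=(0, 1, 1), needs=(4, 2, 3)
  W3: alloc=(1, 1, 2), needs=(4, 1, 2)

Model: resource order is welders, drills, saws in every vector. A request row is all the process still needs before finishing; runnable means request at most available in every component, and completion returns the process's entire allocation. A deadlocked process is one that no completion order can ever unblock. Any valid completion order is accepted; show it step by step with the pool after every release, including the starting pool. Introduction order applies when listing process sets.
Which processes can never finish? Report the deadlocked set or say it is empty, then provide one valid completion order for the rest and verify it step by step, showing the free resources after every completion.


The deadlocked set is W8, W1, W9 and W3.
Key observation: after W2, W4 the pool peaks at (3, 1, 6), and each blocked process is short somewhere: W8 on drills; W1 on drills; W9 on welders, drills; W3 on welders.
The rest can finish in the order W2, W4. Verifying each step:
  pool = (3, 0, 3)
  W2 needs (0, 0, 2) <= (3, 0, 3) -> finishes; pool += (0, 1, 1) = (3, 1, 4)
  W4 needs (3, 1, 3) <= (3, 1, 4) -> finishes; pool += (0, 0, 2) = (3, 1, 6)
None of the blocked processes ever fits:
  W8 still needs (2, 2, 4) but only (3, 1, 6) is free — short on drills
  W1 still needs (3, 3, 5) but only (3, 1, 6) is free — short on drills
  W9 still needs (4, 2, 3) but only (3, 1, 6) is free — short on welders and drills
  W3 still needs (4, 1, 2) but only (3, 1, 6) is free — short on welders


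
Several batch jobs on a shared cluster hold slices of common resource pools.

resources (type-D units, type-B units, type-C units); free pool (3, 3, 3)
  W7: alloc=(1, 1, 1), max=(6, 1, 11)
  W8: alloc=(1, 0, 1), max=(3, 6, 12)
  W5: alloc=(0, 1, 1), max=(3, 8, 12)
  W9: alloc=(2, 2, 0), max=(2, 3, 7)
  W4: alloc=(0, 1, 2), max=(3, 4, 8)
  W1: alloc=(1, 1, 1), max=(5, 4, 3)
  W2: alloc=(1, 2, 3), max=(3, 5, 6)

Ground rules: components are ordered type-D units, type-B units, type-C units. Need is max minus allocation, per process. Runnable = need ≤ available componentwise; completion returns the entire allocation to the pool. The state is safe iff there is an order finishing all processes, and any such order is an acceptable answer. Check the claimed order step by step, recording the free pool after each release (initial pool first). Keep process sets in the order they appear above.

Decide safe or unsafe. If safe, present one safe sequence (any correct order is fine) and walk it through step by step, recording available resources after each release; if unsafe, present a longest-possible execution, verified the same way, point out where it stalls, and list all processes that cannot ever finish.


UNSAFE.
Key observation: the pool after W2, W4, W9, W1 is (7, 9, 9); every surviving request exceeds it in type-C units, so progress ends there.
Going as far as possible: W2, W4, W9, W1; after that, nothing fits. Verifying each step:
  pool = (3, 3, 3)
  W2 needs (2, 3, 3) <= (3, 3, 3) -> finishes; pool += (1, 2, 3) = (4, 5, 6)
  W4 needs (3, 3, 6) <= (4, 5, 6) -> finishes; pool += (0, 1, 2) = (4, 6, 8)
  W9 needs (0, 1, 7) <= (4, 6, 8) -> finishes; pool += (2, 2, 0) = (6, 8, 8)
  W1 needs (4, 3, 2) <= (6, 8, 8) -> finishes; pool += (1, 1, 1) = (7, 9, 9)
  W7 still needs (5, 0, 10) but only (7, 9, 9) is free — short on type-C units
  W8 still needs (2, 6, 11) but only (7, 9, 9) is free — short on type-C units
  W5 still needs (3, 7, 11) but only (7, 9, 9) is free — short on type-C units
Processes that can never finish: W7, W8 and W5.


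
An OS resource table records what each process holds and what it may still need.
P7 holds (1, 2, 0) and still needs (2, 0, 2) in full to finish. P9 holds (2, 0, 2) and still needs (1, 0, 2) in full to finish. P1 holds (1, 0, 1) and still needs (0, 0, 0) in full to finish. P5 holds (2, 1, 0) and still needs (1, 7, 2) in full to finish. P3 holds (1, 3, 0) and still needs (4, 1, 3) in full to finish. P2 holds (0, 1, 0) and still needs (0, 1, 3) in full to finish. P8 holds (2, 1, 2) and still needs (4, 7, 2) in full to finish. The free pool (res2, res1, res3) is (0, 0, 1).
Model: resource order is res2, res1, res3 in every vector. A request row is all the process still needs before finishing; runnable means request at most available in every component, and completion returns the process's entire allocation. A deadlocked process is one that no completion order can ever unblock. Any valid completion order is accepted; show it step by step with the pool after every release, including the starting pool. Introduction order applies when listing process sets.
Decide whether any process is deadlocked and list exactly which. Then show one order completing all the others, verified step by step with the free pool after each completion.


Deadlocked set: P5 and P8.
Key observation: the wall is res1: completing P1, P9, P7, P3, P2 brings the pool only to (5, 6, 4), and all the rest need more.
The rest can finish in the order P1, P9, P7, P3, P2. Check, step by step:
  pool = (0, 0, 1)
  run P1 (needs (0, 0, 0), free (0, 0, 1)); after release of (1, 0, 1) the pool is (1, 0, 2)
  run P9 (needs (1, 0, 2), free (1, 0, 2)); after release of (2, 0, 2) the pool is (3, 0, 4)
  run P7 (needs (2, 0, 2), free (3, 0, 4)); after release of (1, 2, 0) the pool is (4, 2, 4)
  run P3 (needs (4, 1, 3), free (4, 2, 4)); after release of (1, 3, 0) the pool is (5, 5, 4)
  run P2 (needs (0, 1, 3), free (5, 5, 4)); after release of (0, 1, 0) the pool is (5, 6, 4)
The stuck group stays short no matter what:
  blocked: P5 wants (1, 7, 2), pool (5, 6, 4) — not enough res1
  blocked: P8 wants (4, 7, 2), pool (5, 6, 4) — not enough res1


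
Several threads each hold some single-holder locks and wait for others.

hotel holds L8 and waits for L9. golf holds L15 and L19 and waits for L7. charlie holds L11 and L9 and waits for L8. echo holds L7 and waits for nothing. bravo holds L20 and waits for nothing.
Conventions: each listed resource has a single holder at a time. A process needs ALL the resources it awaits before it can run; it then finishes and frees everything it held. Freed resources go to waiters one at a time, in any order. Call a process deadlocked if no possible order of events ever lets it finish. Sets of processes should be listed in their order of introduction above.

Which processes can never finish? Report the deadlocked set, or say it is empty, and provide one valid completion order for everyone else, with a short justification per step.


Deadlocked: hotel and charlie.
Key observation: hotel -> charlie -> hotel is a circular wait — nothing in it can go first; no other process is dragged down with it.
A valid finishing order for the others: bravo, echo, golf.
Walking it through:
  bravo waits on nothing -> runs at once and releases L20
  echo waits on nothing -> runs at once and releases L7
  golf waits on L7 — all released -> runs and releases L15 and L19


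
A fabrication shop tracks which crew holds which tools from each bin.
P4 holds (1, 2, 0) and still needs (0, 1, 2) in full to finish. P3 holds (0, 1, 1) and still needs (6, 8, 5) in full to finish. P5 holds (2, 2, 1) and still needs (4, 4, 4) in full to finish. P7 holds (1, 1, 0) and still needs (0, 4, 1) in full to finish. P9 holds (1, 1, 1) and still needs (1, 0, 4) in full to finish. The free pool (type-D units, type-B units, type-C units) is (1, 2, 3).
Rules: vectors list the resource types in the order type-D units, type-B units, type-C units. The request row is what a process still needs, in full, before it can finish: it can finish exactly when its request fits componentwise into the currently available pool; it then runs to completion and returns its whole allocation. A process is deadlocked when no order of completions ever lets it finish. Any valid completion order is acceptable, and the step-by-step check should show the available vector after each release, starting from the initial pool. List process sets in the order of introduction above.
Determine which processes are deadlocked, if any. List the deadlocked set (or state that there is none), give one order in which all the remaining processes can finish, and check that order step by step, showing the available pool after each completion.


The deadlocked set is P3, P5 and P9.
Key observation: the pool after P4, P7 is (3, 5, 3); every surviving request exceeds it in type-C units, so progress ends there.
A valid finishing order for the others: P4, P7. Walking it through:
  pool = (1, 2, 3)
  run P4 (needs (0, 1, 2), free (1, 2, 3)); after release of (1, 2, 0) the pool is (2, 4, 3)
  run P7 (needs (0, 4, 1), free (2, 4, 3)); after release of (1, 1, 0) the pool is (3, 5, 3)
The stuck group stays short no matter what:
  blocked: P3 wants (6, 8, 5), pool (3, 5, 3) — not enough type-D units, type-B units and type-C units
  blocked: P5 wants (4, 4, 4), pool (3, 5, 3) — not enough type-D units and type-C units
  blocked: P9 wants (1, 0, 4), pool (3, 5, 3) — not enough type-C units
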